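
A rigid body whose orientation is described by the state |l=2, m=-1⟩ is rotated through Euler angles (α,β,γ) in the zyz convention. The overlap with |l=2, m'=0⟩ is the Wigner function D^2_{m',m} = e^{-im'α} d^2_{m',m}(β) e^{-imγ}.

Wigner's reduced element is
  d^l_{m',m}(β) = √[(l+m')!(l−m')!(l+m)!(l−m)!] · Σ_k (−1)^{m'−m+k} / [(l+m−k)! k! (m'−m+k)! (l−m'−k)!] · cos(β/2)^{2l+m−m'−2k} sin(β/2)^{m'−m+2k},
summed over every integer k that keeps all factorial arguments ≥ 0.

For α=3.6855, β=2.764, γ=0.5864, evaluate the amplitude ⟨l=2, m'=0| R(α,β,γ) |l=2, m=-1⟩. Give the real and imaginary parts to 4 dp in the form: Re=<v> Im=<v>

D^2_{0,-1}(3.6855,2.764,0.5864) = e^{-i·0·3.6855}·d^2_{0,-1}(2.764)·e^{-i·-1·0.5864}. Compute d first:
Half-angle: c=0.187677, s=0.982231. N=√(2·2·1·6)=4.898979
k: max(0,(-1)−(0))=0 … min(2+(-1),2−(0))=1
  k=0: (−1)^1·4.8990/(2)·0.1877^3·0.9822^1 = -0.015905
  k=1: (−1)^2·4.8990/(2)·0.1877^1·0.9822^3 = +0.435639
d^2_{0,-1}(2.764) = -0.015905 +0.435639 = +0.419735
Attach z-rotation phases: D = e^{-i(0)(3.6855)}·(+0.419735)·e^{-i(-1)(0.5864)} = +0.349613+0.232267i

Re=0.3496 Im=0.2323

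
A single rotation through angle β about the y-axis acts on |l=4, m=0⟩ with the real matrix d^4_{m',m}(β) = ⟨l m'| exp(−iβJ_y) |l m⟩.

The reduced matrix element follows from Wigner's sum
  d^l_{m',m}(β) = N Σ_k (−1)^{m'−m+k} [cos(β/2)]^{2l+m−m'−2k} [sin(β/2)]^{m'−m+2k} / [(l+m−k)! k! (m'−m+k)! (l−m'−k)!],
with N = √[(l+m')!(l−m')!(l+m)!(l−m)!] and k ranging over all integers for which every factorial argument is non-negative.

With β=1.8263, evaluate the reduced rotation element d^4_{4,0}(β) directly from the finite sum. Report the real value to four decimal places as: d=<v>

d^4_{4,0}(β=1.8263) via Wigner's sum:
Half-angle: c=0.611256, s=0.791433. N=√(40320·1·24·24)=4819.161753
k∈{0} keeps every argument non-negative
  k=0: (−1)^4·4819.1618/(576)·0.6113^4·0.7914^4 = +0.458245
d^4_{4,0}(1.8263) = +0.458245

d=0.4582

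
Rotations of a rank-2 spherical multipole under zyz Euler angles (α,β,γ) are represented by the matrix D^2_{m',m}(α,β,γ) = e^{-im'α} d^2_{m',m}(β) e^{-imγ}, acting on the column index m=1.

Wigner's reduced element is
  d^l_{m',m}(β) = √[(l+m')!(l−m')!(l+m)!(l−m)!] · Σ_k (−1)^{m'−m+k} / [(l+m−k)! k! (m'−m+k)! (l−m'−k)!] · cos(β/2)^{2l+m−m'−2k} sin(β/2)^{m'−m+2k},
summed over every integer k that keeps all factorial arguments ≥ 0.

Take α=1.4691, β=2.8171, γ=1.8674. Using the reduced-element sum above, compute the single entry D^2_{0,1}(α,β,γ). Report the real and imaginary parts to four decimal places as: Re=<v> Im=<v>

Re=0.1082 Im=0.3539

Split into d^2_{0,1}(β=2.8171) × two z-phases.
Half-angle: c=0.161535, s=0.986867. N=√(2·2·6·1)=4.898979
k∈{1,2} keeps every argument non-negative
  k=1: (−1)^0·4.8990/(2)·0.1615^3·0.9869^1 = +0.010189
  k=2: (−1)^1·4.8990/(2)·0.1615^1·0.9869^3 = -0.380294
d^2_{0,1}(2.8171) = +0.010189 -0.380294 = -0.370105
Attach z-rotation phases: D = e^{-i(0)(1.4691)}·(-0.370105)·e^{-i(1)(1.8674)} = +0.108172+0.353944i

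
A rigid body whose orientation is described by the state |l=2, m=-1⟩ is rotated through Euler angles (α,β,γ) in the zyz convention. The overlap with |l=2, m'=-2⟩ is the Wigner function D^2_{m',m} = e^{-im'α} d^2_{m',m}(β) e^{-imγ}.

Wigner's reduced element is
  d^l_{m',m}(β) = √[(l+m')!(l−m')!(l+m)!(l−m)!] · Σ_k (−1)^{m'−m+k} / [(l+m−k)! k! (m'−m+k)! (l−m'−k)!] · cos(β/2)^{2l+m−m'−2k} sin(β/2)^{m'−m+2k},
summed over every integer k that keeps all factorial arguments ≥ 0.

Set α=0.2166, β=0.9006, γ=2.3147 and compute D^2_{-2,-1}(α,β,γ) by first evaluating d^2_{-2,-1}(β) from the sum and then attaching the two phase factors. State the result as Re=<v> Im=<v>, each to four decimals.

First d^2_{-2,-1}(β=0.9006), then the phase factors e^{-i(-2)α} and e^{-i(-1)γ}:
With c≡cos(β/2)=0.900317 and s≡sin(β/2)=0.435236, N=[1·24·1·6]^{1/2}=12.000000
The bounds max(0,m−m')=1 and min(l+m,l−m')=1 give 1 term
  k=1: (−1)^0·12.0000/(6)·0.9003^3·0.4352^1 = +0.635243
d^2_{-2,-1}(0.9006) = +0.635243
Phases: e^{-i·(-2)·0.2166}=+0.907627+0.419777i, e^{-i·(-1)·2.3147}=-0.677166+0.735831i ⇒ D=-0.586647+0.243680i

Re=-0.5866 Im=0.2437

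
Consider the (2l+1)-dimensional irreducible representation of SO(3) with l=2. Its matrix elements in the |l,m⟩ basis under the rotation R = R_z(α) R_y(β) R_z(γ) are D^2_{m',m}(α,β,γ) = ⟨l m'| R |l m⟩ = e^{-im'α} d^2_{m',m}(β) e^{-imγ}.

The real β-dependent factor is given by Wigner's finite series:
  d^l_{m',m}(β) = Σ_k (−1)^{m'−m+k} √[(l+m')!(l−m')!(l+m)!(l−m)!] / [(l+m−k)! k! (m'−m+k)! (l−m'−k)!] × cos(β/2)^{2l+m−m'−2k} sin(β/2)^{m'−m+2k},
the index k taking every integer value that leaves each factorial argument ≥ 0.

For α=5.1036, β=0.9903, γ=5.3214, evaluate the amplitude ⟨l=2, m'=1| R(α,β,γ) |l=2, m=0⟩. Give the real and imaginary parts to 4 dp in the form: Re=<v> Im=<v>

Re=-0.2142 Im=-0.5192

Split into d^2_{1,0}(β=0.9903) × two z-phases.
With c≡cos(β/2)=0.879897 and s≡sin(β/2)=0.475164, N=[6·1·2·2]^{1/2}=4.898979
k∈{0,1} keeps every argument non-negative
  k=0: (−1)^1·4.8990/(2)·0.8799^3·0.4752^1 = -0.792894
  k=1: (−1)^2·4.8990/(2)·0.8799^1·0.4752^3 = +0.231226
d^2_{1,0}(0.9903) = -0.792894 +0.231226 = -0.561667
D = (+0.381308+0.924448i)·(-0.561667)·(+1.000000+0.000000i) = -0.214168-0.519232i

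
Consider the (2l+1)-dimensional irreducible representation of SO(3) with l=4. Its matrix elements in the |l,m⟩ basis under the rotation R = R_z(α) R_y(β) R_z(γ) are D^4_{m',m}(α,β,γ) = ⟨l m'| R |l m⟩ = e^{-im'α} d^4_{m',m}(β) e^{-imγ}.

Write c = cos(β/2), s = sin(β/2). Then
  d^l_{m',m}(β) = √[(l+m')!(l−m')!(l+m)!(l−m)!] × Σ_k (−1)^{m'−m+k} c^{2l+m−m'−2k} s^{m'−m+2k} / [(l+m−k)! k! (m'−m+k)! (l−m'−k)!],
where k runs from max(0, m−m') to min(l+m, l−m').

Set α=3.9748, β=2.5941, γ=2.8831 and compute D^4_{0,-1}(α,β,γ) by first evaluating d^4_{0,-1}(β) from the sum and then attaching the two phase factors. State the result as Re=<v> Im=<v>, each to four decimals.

D^4_{0,-1}(3.9748,2.5941,2.8831) = e^{-i·0·3.9748}·d^4_{0,-1}(2.5941)·e^{-i·-1·2.8831}. Compute d first:
With c≡cos(β/2)=0.270340 and s≡sin(β/2)=0.962765, N=[24·24·6·120]^{1/2}=643.987578
Admissible k: 0..3 (factorial args all ≥0)
  k=0: (−1)^1·643.9876/(144)·0.2703^7·0.9628^1 = -0.000454
  k=1: (−1)^2·643.9876/(24)·0.2703^5·0.9628^3 = +0.034576
  k=2: (−1)^3·643.9876/(24)·0.2703^3·0.9628^5 = -0.438530
  k=3: (−1)^4·643.9876/(144)·0.2703^1·0.9628^7 = +0.926973
d^4_{0,-1}(2.5941) = -0.000454 +0.034576 -0.438530 +0.926973 = +0.522565
Attach z-rotation phases: D = e^{-i(0)(3.9748)}·(+0.522565)·e^{-i(-1)(2.8831)} = -0.505204+0.133580i

Re=-0.5052 Im=0.1336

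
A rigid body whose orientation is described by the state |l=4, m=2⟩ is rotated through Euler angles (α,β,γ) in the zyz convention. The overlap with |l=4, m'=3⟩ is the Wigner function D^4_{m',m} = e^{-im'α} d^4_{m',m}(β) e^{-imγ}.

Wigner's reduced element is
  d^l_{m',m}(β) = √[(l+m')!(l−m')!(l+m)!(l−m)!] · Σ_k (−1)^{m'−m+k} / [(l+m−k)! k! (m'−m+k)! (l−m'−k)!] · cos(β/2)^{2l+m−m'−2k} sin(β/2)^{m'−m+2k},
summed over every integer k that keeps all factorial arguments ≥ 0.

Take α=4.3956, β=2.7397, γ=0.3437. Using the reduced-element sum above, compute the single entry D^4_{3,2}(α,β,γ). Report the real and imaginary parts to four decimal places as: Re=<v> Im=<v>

D^4_{3,2}(4.3956,2.7397,0.3437) = e^{-i·3·4.3956}·d^4_{3,2}(2.7397)·e^{-i·2·0.3437}. Compute d first:
With c≡cos(β/2)=0.199597 and s≡sin(β/2)=0.979878, N=[5040·1·720·2]^{1/2}=2693.993318
Admissible k: 0..1 (factorial args all ≥0)
  k=0: (−1)^1·2693.9933/(720)·0.1996^7·0.9799^1 = -0.000046
  k=1: (−1)^2·2693.9933/(240)·0.1996^5·0.9799^3 = +0.003346
d^4_{3,2}(2.7397) = -0.000046 +0.003346 = +0.003299
D = (+0.813629-0.581385i)·(+0.003299)·(+0.772898-0.634530i) = +0.000858-0.003186i

Re=0.0009 Im=-0.0032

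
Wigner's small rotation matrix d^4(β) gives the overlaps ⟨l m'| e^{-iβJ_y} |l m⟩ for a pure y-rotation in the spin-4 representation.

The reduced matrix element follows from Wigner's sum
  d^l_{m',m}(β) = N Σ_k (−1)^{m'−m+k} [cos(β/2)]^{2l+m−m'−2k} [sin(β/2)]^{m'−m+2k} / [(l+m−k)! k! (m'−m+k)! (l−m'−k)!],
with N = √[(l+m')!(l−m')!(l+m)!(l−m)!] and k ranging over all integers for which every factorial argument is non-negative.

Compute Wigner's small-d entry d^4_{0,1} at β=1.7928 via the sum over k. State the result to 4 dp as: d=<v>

d^4_{0,1}(β=1.7928) via Wigner's sum:
c=cos(1.7928/2)=0.624426, s=sin(1.7928/2)=0.781084; N=√[24·24·120·6]=643.987578
k: max(0,(1)−(0))=1 … min(4+(1),4−(0))=4
  k=1: (−1)^0·643.9876/(144)·0.6244^7·0.7811^1 = +0.129294
  k=2: (−1)^1·643.9876/(24)·0.6244^5·0.7811^3 = -1.213847
  k=3: (−1)^2·643.9876/(24)·0.6244^3·0.7811^5 = +1.899319
  k=4: (−1)^3·643.9876/(144)·0.6244^1·0.7811^7 = -0.495314
d^4_{0,1}(1.7928) = +0.129294 -1.213847 +1.899319 -0.495314 = +0.319452

d=0.3195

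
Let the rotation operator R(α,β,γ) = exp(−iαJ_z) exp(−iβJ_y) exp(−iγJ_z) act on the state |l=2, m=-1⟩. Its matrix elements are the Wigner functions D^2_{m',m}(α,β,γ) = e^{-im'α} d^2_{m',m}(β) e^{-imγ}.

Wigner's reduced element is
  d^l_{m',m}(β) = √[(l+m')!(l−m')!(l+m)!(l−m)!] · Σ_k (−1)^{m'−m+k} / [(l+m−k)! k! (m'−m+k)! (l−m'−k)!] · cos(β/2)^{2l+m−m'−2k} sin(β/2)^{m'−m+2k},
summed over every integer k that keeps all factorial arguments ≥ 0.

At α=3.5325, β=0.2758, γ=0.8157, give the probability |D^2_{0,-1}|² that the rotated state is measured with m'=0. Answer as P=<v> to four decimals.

Split into d^2_{0,-1}(β=0.2758) × two z-phases.
With c≡cos(β/2)=0.990507 and s≡sin(β/2)=0.137463, N=[2·2·1·6]^{1/2}=4.898979
Admissible k: 0..1 (factorial args all ≥0)
  k=0: (−1)^1·4.8990/(2)·0.9905^3·0.1375^1 = -0.327216
  k=1: (−1)^2·4.8990/(2)·0.9905^1·0.1375^3 = +0.006302
d^2_{0,-1}(0.2758) = -0.327216 +0.006302 = -0.320914
|D^2_{0,-1}|² = |d^2_{0,-1}(β)|² = (-0.320914)² = 0.102986 (the z-rotation phases have unit modulus)

P=0.1030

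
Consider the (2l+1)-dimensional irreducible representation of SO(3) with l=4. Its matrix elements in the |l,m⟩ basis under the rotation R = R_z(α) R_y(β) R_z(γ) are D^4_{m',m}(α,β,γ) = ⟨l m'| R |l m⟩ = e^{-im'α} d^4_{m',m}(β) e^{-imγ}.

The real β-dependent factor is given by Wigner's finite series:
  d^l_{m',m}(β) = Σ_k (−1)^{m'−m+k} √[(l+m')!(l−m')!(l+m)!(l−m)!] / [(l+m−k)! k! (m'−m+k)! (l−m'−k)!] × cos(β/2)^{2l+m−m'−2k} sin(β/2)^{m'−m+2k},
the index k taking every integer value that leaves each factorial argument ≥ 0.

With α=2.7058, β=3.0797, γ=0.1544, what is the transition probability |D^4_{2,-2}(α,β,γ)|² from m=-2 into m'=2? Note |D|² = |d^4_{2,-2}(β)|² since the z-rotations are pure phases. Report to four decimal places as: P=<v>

P=0.9697

First d^4_{2,-2}(β=3.0797), then the phase factors e^{-i(2)α} and e^{-i(-2)γ}:
With c≡cos(β/2)=0.030941 and s≡sin(β/2)=0.999521, N=[720·2·2·720]^{1/2}=1440.000000
The bounds max(0,m−m')=0 and min(l+m,l−m')=2 give 3 terms
  k=0: (−1)^4·1440.0000/(96)·0.0309^4·0.9995^4 = +0.000014
  k=1: (−1)^5·1440.0000/(120)·0.0309^2·0.9995^6 = -0.011455
  k=2: (−1)^6·1440.0000/(1440)·0.0309^0·0.9995^8 = +0.996176
d^4_{2,-2}(3.0797) = +0.000014 -0.011455 +0.996176 = +0.984734
|D^4_{2,-2}|² = |d^4_{2,-2}(β)|² = (+0.984734)² = 0.969702 (the z-rotation phases have unit modulus)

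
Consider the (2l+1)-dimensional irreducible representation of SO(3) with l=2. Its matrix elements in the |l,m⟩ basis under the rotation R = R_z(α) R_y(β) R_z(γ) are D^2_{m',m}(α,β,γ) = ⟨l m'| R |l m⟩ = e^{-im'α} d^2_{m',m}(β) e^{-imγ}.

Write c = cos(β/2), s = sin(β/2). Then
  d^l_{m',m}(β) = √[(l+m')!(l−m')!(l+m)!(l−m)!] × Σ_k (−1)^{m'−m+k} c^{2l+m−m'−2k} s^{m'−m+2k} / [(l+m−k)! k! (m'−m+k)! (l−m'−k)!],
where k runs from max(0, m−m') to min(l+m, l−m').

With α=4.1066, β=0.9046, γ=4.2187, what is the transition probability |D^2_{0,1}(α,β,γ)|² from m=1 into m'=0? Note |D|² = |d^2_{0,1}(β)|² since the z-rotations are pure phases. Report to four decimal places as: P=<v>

First d^2_{0,1}(β=0.9046), then the phase factors e^{-i(0)α} and e^{-i(1)γ}:
With c≡cos(β/2)=0.899444 and s≡sin(β/2)=0.437035, N=[2·2·6·1]^{1/2}=4.898979
The bounds max(0,m−m')=1 and min(l+m,l−m')=2 give 2 terms
  k=1: (−1)^0·4.8990/(2)·0.8994^3·0.4370^1 = +0.778960
  k=2: (−1)^1·4.8990/(2)·0.8994^1·0.4370^3 = -0.183908
d^2_{0,1}(0.9046) = +0.778960 -0.183908 = +0.595052
|D^2_{0,1}|² = |d^2_{0,1}(β)|² = (+0.595052)² = 0.354087 (the z-rotation phases have unit modulus)

P=0.3541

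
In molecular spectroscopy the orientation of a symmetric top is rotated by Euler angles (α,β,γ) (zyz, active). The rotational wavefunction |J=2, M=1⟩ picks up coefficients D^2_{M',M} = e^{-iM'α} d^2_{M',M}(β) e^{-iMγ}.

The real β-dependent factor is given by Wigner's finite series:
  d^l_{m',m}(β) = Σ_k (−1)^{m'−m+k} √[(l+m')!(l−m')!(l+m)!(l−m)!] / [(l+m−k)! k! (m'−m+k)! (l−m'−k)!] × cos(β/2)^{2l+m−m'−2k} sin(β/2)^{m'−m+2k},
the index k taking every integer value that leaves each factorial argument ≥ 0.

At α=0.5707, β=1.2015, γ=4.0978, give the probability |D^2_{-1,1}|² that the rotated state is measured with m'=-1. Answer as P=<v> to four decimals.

P=0.3027

Split into d^2_{-1,1}(β=1.2015) × two z-phases.
Half-angle: c=0.824912, s=0.565261. N=√(1·6·6·1)=6.000000
k: max(0,(1)−(-1))=2 … min(2+(1),2−(-1))=3
  k=2: (−1)^0·6.0000/(2)·0.8249^2·0.5653^2 = +0.652281
  k=3: (−1)^1·6.0000/(6)·0.8249^0·0.5653^4 = -0.102093
d^2_{-1,1}(1.2015) = +0.652281 -0.102093 = +0.550188
|D^2_{-1,1}|² = |d^2_{-1,1}(β)|² = (+0.550188)² = 0.302707 (the z-rotation phases have unit modulus)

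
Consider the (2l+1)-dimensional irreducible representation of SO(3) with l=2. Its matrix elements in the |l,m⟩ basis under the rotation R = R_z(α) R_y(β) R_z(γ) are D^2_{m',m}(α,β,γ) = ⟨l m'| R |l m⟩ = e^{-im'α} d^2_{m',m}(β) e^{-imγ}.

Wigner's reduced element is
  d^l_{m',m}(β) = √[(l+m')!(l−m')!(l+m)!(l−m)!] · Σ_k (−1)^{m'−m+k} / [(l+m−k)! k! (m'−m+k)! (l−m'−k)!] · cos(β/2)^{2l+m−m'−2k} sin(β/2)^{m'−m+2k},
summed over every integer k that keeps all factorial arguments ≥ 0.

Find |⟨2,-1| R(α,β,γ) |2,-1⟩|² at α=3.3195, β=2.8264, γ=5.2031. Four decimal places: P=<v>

P=0.0051

Split into d^2_{-1,-1}(β=2.8264) × two z-phases.
With c≡cos(β/2)=0.156945 and s≡sin(β/2)=0.987607, N=[1·6·1·6]^{1/2}=6.000000
k: max(0,(-1)−(-1))=0 … min(2+(-1),2−(-1))=1
  k=0: (−1)^0·6.0000/(6)·0.1569^4·0.9876^0 = +0.000607
  k=1: (−1)^1·6.0000/(2)·0.1569^2·0.9876^2 = -0.072075
d^2_{-1,-1}(2.8264) = +0.000607 -0.072075 = -0.071468
|D^2_{-1,-1}|² = |d^2_{-1,-1}(β)|² = (-0.071468)² = 0.005108 (the z-rotation phases have unit modulus)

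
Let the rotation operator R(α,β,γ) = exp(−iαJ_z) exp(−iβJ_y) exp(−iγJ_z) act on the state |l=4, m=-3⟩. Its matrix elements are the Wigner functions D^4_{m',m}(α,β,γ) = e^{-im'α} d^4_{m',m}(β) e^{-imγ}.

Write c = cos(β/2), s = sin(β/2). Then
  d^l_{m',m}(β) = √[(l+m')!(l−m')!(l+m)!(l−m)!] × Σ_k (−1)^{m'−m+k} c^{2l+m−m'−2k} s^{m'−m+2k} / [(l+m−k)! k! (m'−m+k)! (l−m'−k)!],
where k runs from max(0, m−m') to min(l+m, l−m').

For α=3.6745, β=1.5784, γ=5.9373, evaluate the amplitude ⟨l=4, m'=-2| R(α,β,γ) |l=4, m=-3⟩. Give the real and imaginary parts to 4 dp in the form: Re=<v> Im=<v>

Re=0.4674 Im=0.0132

D^4_{-2,-3}(3.6745,1.5784,5.9373) = e^{-i·-2·3.6745}·d^4_{-2,-3}(1.5784)·e^{-i·-3·5.9373}. Compute d first:
Half-angle: c=0.704413, s=0.709790. N=√(2·720·1·5040)=2693.993318
k: max(0,(-3)−(-2))=0 … min(4+(-3),4−(-2))=1
  k=0: (−1)^1·2693.9933/(720)·0.7044^7·0.7098^1 = -0.228553
  k=1: (−1)^2·2693.9933/(240)·0.7044^5·0.7098^3 = +0.696166
d^4_{-2,-3}(1.5784) = -0.228553 +0.696166 = +0.467613
Phases: e^{-i·(-2)·3.6745}=+0.483791+0.875183i, e^{-i·(-3)·5.9373}=+0.508240-0.861215i ⇒ D=+0.467428+0.013166i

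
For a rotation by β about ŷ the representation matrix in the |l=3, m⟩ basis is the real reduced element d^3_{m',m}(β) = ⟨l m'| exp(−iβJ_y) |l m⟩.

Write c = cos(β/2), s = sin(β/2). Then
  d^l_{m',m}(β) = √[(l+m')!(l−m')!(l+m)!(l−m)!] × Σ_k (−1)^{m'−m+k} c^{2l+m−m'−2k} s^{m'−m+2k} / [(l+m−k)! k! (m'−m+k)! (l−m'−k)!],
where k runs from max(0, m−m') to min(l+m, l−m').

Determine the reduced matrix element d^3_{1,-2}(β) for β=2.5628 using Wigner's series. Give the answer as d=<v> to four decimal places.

d=0.6004

d^3_{1,-2}(β=2.5628) via Wigner's sum:
c=cos(2.5628/2)=0.285374, s=sin(2.5628/2)=0.958416; N=√[24·2·1·120]=75.894664
Admissible k: 0..1 (factorial args all ≥0)
  k=0: (−1)^3·75.8947/(12)·0.2854^3·0.9584^3 = -0.129400
  k=1: (−1)^4·75.8947/(24)·0.2854^1·0.9584^5 = +0.729768
d^3_{1,-2}(2.5628) = -0.129400 +0.729768 = +0.600368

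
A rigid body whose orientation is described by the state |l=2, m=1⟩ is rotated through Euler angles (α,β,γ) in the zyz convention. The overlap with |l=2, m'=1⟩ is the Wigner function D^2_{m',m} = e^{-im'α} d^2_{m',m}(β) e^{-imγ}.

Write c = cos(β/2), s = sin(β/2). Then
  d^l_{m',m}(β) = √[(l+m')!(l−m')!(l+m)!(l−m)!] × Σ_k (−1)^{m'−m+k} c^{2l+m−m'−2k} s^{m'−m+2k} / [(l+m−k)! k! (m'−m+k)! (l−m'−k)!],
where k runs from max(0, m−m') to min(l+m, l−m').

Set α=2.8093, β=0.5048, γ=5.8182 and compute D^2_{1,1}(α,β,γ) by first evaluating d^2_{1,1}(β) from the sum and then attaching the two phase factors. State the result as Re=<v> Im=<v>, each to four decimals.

Re=-0.4917 Im=-0.5035

D^2_{1,1}(2.8093,0.5048,5.8182) = e^{-i·1·2.8093}·d^2_{1,1}(0.5048)·e^{-i·1·5.8182}. Compute d first:
c=cos(0.5048/2)=0.968316, s=sin(0.5048/2)=0.249729; N=√[6·1·6·1]=6.000000
k∈{0,1} keeps every argument non-negative
  k=0: (−1)^0·6.0000/(6)·0.9683^4·0.2497^0 = +0.879161
  k=1: (−1)^1·6.0000/(2)·0.9683^2·0.2497^2 = -0.175425
d^2_{1,1}(0.5048) = +0.879161 -0.175425 = +0.703735
D = (-0.945297-0.326211i)·(+0.703735)·(+0.893828+0.448410i) = -0.491669-0.503492i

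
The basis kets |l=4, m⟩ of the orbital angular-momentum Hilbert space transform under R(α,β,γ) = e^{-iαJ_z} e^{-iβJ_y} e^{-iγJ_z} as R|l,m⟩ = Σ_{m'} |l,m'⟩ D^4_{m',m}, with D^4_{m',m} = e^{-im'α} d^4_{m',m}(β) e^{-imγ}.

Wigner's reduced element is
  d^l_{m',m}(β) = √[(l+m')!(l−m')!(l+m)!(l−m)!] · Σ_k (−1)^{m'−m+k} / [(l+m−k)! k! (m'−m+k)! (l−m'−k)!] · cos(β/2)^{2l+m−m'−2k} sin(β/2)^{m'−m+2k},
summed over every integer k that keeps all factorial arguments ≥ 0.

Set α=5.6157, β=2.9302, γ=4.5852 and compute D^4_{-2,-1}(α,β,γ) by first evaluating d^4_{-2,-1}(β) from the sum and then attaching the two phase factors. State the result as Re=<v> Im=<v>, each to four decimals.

Split into d^4_{-2,-1}(β=2.9302) × two z-phases.
c=cos(2.9302/2)=0.105500, s=sin(2.9302/2)=0.994419; N=√[2·720·6·120]=1018.233765
k: max(0,(-1)−(-2))=1 … min(4+(-1),4−(-2))=3
  k=1: (−1)^0·1018.2338/(240)·0.1055^7·0.9944^1 = +0.000001
  k=2: (−1)^1·1018.2338/(48)·0.1055^5·0.9944^3 = -0.000273
  k=3: (−1)^2·1018.2338/(72)·0.1055^3·0.9944^5 = +0.016148
d^4_{-2,-1}(2.9302) = +0.000001 -0.000273 +0.016148 = +0.015876
Phases: e^{-i·(-2)·5.6157}=+0.233646-0.972322i, e^{-i·(-1)·4.5852}=-0.126846-0.991922i ⇒ D=-0.015782-0.001721i

Re=-0.0158 Im=-0.0017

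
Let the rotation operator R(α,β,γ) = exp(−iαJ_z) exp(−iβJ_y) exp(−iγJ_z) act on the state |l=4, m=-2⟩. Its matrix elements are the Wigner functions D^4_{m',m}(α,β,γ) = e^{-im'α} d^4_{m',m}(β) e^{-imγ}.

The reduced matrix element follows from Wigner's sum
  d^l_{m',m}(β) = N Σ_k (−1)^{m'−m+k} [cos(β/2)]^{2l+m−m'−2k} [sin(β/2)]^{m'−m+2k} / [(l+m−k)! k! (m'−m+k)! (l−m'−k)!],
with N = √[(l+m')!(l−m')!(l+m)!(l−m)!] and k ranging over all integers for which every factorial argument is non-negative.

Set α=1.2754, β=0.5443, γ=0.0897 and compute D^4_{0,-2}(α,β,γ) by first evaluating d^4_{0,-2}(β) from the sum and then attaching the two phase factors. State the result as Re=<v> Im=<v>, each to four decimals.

D^4_{0,-2}(1.2754,0.5443,0.0897) = e^{-i·0·1.2754}·d^4_{0,-2}(0.5443)·e^{-i·-2·0.0897}. Compute d first:
With c≡cos(β/2)=0.963195 and s≡sin(β/2)=0.268803, N=[24·24·2·720]^{1/2}=910.735966
k∈{0,1,2} keeps every argument non-negative
  k=0: (−1)^2·910.7360/(96)·0.9632^6·0.2688^2 = +0.547363
  k=1: (−1)^3·910.7360/(36)·0.9632^4·0.2688^4 = -0.113680
  k=2: (−1)^4·910.7360/(96)·0.9632^2·0.2688^6 = +0.003320
d^4_{0,-2}(0.5443) = +0.547363 -0.113680 +0.003320 = +0.437003
Phases: e^{-i·(0)·1.2754}=+1.000000+0.000000i, e^{-i·(-2)·0.0897}=+0.983951+0.178439i ⇒ D=+0.429989+0.077978i

Re=0.4300 Im=0.0780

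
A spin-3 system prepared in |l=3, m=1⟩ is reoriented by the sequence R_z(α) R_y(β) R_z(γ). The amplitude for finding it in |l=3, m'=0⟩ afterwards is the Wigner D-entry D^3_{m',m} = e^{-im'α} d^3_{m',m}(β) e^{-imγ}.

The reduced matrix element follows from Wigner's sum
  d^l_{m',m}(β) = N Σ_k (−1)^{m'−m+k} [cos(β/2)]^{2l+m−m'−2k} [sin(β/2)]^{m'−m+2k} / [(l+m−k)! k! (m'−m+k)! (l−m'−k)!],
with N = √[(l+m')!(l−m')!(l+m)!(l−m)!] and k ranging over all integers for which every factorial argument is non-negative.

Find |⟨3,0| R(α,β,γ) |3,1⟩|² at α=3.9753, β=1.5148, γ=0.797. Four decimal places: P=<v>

P=0.1811

First d^3_{0,1}(β=1.5148), then the phase factors e^{-i(0)α} and e^{-i(1)γ}:
With c≡cos(β/2)=0.726625 and s≡sin(β/2)=0.687035, N=[6·6·24·2]^{1/2}=41.569219
k∈{1,2,3} keeps every argument non-negative
  k=1: (−1)^0·41.5692/(12)·0.7266^5·0.6870^1 = +0.482081
  k=2: (−1)^1·41.5692/(4)·0.7266^3·0.6870^3 = -1.292939
  k=3: (−1)^2·41.5692/(12)·0.7266^1·0.6870^5 = +0.385295
d^3_{0,1}(1.5148) = +0.482081 -1.292939 +0.385295 = -0.425563
|D^3_{0,1}|² = |d^3_{0,1}(β)|² = (-0.425563)² = 0.181104 (the z-rotation phases have unit modulus)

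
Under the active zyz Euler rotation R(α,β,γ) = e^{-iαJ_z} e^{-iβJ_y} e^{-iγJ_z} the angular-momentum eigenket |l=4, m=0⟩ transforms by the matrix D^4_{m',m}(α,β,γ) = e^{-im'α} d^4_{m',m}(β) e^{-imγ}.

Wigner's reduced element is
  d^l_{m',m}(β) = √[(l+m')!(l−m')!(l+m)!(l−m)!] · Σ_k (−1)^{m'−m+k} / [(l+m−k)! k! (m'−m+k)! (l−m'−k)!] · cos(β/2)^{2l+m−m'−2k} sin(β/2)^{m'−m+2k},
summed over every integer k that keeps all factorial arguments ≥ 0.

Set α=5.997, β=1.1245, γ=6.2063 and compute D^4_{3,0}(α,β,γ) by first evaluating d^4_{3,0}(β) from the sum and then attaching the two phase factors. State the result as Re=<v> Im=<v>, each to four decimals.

Split into d^4_{3,0}(β=1.1245) × two z-phases.
c=cos(1.1245/2)=0.846058, s=sin(1.1245/2)=0.533091; N=√[5040·1·24·24]=1703.830978
k: max(0,(0)−(3))=0 … min(4+(0),4−(3))=1
  k=0: (−1)^3·1703.8310/(144)·0.8461^5·0.5331^3 = -0.777085
  k=1: (−1)^4·1703.8310/(144)·0.8461^3·0.5331^5 = +0.308512
d^4_{3,0}(1.1245) = -0.777085 +0.308512 = -0.468574
D = (+0.653531+0.756900i)·(-0.468574)·(+1.000000+0.000000i) = -0.306227-0.354663i

Re=-0.3062 Im=-0.3547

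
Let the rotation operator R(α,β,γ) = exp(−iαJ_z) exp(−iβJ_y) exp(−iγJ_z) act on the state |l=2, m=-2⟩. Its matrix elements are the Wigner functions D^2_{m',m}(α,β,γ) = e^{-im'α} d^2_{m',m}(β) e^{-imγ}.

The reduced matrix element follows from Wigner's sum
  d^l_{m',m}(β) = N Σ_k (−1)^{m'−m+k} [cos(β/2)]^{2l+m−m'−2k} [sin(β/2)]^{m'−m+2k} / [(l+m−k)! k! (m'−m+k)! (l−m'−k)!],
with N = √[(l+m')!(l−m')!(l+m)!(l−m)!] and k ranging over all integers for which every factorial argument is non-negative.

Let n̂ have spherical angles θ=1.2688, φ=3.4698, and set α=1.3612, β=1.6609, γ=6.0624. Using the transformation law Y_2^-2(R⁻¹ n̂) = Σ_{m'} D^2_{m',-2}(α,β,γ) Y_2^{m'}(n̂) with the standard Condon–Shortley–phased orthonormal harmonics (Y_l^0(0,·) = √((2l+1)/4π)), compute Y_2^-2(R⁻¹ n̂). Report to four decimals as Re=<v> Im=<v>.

Re=-0.1443 Im=0.2449

Need the full column D^2_{m',-2} for m'=−2..2 at α=1.3612, β=1.6609, γ=6.0624.
cos(β/2)=0.674544, sin(β/2)=0.738235
d^2_{-2,-2}: single k=0 term ⇒ +0.207033;  D = -0.134956+0.157002i
d^2_{-1,-2}: single k=0 term ⇒ -0.453163;  D = -0.274669-0.360436i
d^2_{0,-2}: single k=0 term ⇒ +0.607414;  D = +0.549152-0.259585i
d^2_{1,-2}: single k=0 term ⇒ -0.542780;  D = +0.124785+0.528241i
d^2_{2,-2}: single k=0 term ⇒ +0.297015;  D = -0.296941+0.006646i
Y_2^{m'}(θ=1.2688,φ=3.4698) and Σ D·Y over m':
  (-0.1350+0.1570i)·(+0.2789-0.2149i)  (-0.2747-0.3604i)·(-0.2077+0.0707i)  (+0.5492-0.2596i)·(-0.2317+0.0000i)  (+0.1248+0.5282i)·(+0.2077+0.0707i)  (-0.2969+0.0066i)·(+0.2789+0.2149i)
Y_2^-2(R⁻¹ n̂) = -0.144307+0.244933i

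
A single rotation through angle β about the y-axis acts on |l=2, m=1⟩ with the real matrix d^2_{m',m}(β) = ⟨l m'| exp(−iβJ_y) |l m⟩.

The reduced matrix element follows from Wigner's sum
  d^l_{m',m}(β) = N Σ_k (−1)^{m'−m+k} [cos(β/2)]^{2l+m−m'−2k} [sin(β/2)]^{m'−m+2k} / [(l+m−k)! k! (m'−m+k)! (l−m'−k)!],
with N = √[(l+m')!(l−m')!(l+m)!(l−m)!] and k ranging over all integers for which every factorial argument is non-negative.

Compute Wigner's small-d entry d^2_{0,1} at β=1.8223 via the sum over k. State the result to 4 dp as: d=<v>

d^2_{0,1}(β=1.8223) via Wigner's sum:
c=cos(1.8223/2)=0.612837, s=sin(1.8223/2)=0.790209; N=√[2·2·6·1]=4.898979
Admissible k: 1..2 (factorial args all ≥0)
  k=1: (−1)^0·4.8990/(2)·0.6128^3·0.7902^1 = +0.445506
  k=2: (−1)^1·4.8990/(2)·0.6128^1·0.7902^3 = -0.740708
d^2_{0,1}(1.8223) = +0.445506 -0.740708 = -0.295202

d=-0.2952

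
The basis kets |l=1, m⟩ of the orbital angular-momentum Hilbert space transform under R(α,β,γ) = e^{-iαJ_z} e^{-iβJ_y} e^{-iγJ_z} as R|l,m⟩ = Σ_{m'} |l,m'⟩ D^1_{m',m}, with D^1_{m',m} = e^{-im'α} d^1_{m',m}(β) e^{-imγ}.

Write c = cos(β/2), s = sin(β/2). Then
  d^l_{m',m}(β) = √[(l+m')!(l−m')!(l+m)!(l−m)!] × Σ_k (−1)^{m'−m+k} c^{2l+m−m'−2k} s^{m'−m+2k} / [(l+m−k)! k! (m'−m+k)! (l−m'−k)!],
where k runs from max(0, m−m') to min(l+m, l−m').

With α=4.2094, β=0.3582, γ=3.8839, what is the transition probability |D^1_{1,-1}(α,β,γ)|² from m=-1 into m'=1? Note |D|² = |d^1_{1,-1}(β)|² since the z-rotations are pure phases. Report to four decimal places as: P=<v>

D^1_{1,-1}(4.2094,0.3582,3.8839) = e^{-i·1·4.2094}·d^1_{1,-1}(0.3582)·e^{-i·-1·3.8839}. Compute d first:
Half-angle: c=0.984004, s=0.178144. N=√(2·1·1·2)=2.000000
k∈{0} keeps every argument non-negative
  k=0: (−1)^2·2.0000/(2)·0.9840^0·0.1781^2 = +0.031735
d^1_{1,-1}(0.3582) = +0.031735
|D^1_{1,-1}|² = |d^1_{1,-1}(β)|² = (+0.031735)² = 0.001007 (the z-rotation phases have unit modulus)

P=0.0010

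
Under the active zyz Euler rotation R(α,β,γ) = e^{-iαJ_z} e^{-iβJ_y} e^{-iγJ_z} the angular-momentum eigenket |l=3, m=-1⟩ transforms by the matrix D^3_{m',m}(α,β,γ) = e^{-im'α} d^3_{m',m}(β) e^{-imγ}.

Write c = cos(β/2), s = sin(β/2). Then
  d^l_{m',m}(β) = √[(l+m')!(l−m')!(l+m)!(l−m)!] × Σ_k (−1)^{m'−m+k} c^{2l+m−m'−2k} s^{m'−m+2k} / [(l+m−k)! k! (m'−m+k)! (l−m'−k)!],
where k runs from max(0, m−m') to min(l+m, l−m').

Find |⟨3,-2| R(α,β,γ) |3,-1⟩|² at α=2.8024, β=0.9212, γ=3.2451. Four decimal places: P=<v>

P=0.1693

Split into d^3_{-2,-1}(β=0.9212) × two z-phases.
c=cos(0.9212/2)=0.895786, s=sin(0.9212/2)=0.444486; N=√[1·120·2·24]=75.894664
Admissible k: 1..2 (factorial args all ≥0)
  k=1: (−1)^0·75.8947/(24)·0.8958^5·0.4445^1 = +0.810735
  k=2: (−1)^1·75.8947/(12)·0.8958^3·0.4445^3 = -0.399223
d^3_{-2,-1}(0.9212) = +0.810735 -0.399223 = +0.411512
|D^3_{-2,-1}|² = |d^3_{-2,-1}(β)|² = (+0.411512)² = 0.169342 (the z-rotation phases have unit modulus)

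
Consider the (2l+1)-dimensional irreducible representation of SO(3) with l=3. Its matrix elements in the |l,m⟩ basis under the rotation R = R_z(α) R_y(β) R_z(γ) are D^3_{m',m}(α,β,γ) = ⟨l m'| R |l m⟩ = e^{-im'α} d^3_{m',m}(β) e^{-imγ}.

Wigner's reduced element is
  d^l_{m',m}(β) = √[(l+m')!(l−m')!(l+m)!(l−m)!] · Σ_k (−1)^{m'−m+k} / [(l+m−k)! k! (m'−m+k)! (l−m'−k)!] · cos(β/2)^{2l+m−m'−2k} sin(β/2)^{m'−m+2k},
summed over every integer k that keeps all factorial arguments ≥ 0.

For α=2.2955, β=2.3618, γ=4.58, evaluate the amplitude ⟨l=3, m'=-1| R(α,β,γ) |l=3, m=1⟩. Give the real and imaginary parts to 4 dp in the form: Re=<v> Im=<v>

Split into d^3_{-1,1}(β=2.3618) × two z-phases.
Half-angle: c=0.380093, s=0.924948. N=√(2·24·24·2)=48.000000
k: max(0,(1)−(-1))=2 … min(3+(1),3−(-1))=4
  k=2: (−1)^0·48.0000/(8)·0.3801^4·0.9249^2 = +0.107138
  k=3: (−1)^1·48.0000/(6)·0.3801^2·0.9249^4 = -0.845939
  k=4: (−1)^2·48.0000/(48)·0.3801^0·0.9249^6 = +0.626189
d^3_{-1,1}(2.3618) = +0.107138 -0.845939 +0.626189 = -0.112612
Attach z-rotation phases: D = e^{-i(-1)(2.2955)}·(-0.112612)·e^{-i(1)(4.58)} = +0.073720+0.085128i

Re=0.0737 Im=0.0851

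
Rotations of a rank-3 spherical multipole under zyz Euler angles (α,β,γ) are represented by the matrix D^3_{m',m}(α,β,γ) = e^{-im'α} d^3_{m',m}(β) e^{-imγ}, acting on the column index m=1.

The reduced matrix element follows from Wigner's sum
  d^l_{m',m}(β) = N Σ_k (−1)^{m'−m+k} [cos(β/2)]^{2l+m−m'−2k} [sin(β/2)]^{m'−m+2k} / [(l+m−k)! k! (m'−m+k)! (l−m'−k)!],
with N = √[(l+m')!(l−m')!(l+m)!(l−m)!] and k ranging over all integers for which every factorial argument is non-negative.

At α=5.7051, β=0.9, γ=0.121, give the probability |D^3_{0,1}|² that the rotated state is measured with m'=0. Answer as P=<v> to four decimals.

First d^3_{0,1}(β=0.9), then the phase factors e^{-i(0)α} and e^{-i(1)γ}:
With c≡cos(β/2)=0.900447 and s≡sin(β/2)=0.434966, N=[6·6·24·2]^{1/2}=41.569219
k∈{1,2,3} keeps every argument non-negative
  k=1: (−1)^0·41.5692/(12)·0.9004^5·0.4350^1 = +0.891942
  k=2: (−1)^1·41.5692/(4)·0.9004^3·0.4350^3 = -0.624383
  k=3: (−1)^2·41.5692/(12)·0.9004^1·0.4350^5 = +0.048565
d^3_{0,1}(0.9) = +0.891942 -0.624383 +0.048565 = +0.316124
|D^3_{0,1}|² = |d^3_{0,1}(β)|² = (+0.316124)² = 0.099934 (the z-rotation phases have unit modulus)

P=0.0999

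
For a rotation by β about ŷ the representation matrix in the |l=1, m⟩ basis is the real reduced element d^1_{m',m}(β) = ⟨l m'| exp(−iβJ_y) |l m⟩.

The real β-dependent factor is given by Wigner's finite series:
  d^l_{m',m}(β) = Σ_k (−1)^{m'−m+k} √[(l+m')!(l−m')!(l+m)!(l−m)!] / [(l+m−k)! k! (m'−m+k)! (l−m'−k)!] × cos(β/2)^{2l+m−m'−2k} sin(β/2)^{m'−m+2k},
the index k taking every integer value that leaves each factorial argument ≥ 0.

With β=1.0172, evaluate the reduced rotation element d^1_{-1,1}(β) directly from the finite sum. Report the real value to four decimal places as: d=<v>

d=0.2371

d^1_{-1,1}(β=1.0172) via Wigner's sum:
c=cos(1.0172/2)=0.873427, s=sin(1.0172/2)=0.486955; N=√[1·2·2·1]=2.000000
k: max(0,(1)−(-1))=2 … min(1+(1),1−(-1))=2
  k=2: (−1)^0·2.0000/(2)·0.8734^0·0.4870^2 = +0.237125
d^1_{-1,1}(1.0172) = +0.237125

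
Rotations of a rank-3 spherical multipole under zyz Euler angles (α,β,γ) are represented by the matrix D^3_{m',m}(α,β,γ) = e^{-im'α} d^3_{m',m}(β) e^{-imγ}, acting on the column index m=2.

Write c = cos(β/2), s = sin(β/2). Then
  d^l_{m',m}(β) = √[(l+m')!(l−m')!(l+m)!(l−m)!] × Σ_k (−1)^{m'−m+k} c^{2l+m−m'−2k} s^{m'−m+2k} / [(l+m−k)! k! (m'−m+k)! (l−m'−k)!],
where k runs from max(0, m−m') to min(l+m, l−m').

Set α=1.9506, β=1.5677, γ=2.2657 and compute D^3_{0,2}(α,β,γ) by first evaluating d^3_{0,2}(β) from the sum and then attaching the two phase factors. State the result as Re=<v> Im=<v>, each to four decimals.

Re=-0.0008 Im=0.0042

D^3_{0,2}(1.9506,1.5677,2.2657) = e^{-i·0·1.9506}·d^3_{0,2}(1.5677)·e^{-i·2·2.2657}. Compute d first:
c=cos(1.5677/2)=0.708201, s=sin(1.5677/2)=0.706011; N=√[6·6·120·1]=65.726707
Admissible k: 2..3 (factorial args all ≥0)
  k=2: (−1)^0·65.7267/(12)·0.7082^4·0.7060^2 = +0.686767
  k=3: (−1)^1·65.7267/(12)·0.7082^2·0.7060^4 = -0.682527
d^3_{0,2}(1.5677) = +0.686767 -0.682527 = +0.004240
Attach z-rotation phases: D = e^{-i(0)(1.9506)}·(+0.004240)·e^{-i(2)(2.2657)} = -0.000763+0.004171i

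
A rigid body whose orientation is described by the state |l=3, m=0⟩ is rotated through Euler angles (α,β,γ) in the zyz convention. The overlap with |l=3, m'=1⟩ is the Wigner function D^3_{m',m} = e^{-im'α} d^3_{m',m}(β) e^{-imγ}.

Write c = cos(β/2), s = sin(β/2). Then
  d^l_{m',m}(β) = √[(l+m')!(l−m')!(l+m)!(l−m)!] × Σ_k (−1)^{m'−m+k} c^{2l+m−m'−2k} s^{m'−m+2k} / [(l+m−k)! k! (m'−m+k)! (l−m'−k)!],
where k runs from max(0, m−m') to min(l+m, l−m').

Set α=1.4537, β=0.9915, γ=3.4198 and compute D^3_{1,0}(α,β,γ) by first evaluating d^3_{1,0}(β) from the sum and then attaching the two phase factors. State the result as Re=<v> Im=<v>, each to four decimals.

First d^3_{1,0}(β=0.9915), then the phase factors e^{-i(1)α} and e^{-i(0)γ}:
Half-angle: c=0.879612, s=0.475691. N=√(24·2·6·6)=41.569219
Admissible k: 0..2 (factorial args all ≥0)
  k=0: (−1)^1·41.5692/(12)·0.8796^5·0.4757^1 = -0.867705
  k=1: (−1)^2·41.5692/(4)·0.8796^3·0.4757^3 = +0.761310
  k=2: (−1)^3·41.5692/(12)·0.8796^1·0.4757^5 = -0.074218
d^3_{1,0}(0.9915) = -0.867705 +0.761310 -0.074218 = -0.180613
D = (+0.116829-0.993152i)·(-0.180613)·(+1.000000+0.000000i) = -0.021101+0.179376i

Re=-0.0211 Im=0.1794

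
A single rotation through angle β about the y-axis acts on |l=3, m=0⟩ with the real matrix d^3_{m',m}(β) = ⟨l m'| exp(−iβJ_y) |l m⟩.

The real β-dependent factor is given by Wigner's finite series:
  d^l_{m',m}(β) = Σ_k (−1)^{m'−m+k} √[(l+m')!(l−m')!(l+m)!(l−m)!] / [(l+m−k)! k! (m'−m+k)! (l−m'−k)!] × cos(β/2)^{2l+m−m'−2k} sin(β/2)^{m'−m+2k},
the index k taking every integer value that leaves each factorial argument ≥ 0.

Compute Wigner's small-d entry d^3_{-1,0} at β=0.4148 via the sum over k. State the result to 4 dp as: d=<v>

d=0.5563

d^3_{-1,0}(β=0.4148) via Wigner's sum:
Half-angle: c=0.978570, s=0.205916. N=√(2·24·6·6)=41.569219
Admissible k: 1..3 (factorial args all ≥0)
  k=1: (−1)^0·41.5692/(12)·0.9786^5·0.2059^1 = +0.640088
  k=2: (−1)^1·41.5692/(4)·0.9786^3·0.2059^3 = -0.085027
  k=3: (−1)^2·41.5692/(12)·0.9786^1·0.2059^5 = +0.001255
d^3_{-1,0}(0.4148) = +0.640088 -0.085027 +0.001255 = +0.556316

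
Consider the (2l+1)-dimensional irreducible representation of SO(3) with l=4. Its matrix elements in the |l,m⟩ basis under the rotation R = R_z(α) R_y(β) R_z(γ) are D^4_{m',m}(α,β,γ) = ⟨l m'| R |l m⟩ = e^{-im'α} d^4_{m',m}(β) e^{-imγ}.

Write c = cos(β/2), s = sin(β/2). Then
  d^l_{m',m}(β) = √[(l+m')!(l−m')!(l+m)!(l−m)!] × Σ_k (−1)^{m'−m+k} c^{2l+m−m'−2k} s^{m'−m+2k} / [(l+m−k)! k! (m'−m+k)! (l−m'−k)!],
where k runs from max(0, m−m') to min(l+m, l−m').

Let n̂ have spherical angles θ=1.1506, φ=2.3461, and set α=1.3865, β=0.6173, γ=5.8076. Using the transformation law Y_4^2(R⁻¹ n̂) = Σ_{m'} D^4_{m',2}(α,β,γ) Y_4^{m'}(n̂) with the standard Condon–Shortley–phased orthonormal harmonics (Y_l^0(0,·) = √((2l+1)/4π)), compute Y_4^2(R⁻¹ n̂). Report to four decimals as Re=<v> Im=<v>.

Re=-0.3283 Im=-0.1589

Need the full column D^4_{m',2} for m'=−4..4 at α=1.3865, β=0.6173, γ=5.8076.
cos(β/2)=0.952745, sin(β/2)=0.303773
d^4_{-4,2}: single k=6 term ⇒ +0.003774;  D = +0.003688+0.000801i
d^4_{-3,2}: k∈[5..6] ⇒ +0.025111 -0.000851 = +0.024260;  D = +0.009409-0.022361i
d^4_{-2,2}: k∈[4..6] ⇒ +0.105243 -0.008559 +0.000073 = +0.096756;  D = -0.080796-0.053233i
d^4_{-1,2}: k∈[3..5] ⇒ +0.311203 -0.047455 +0.000965 = +0.264713;  D = -0.183681+0.190615i
d^4_{0,2}: k∈[2..4] ⇒ +0.654753 -0.177497 +0.006767 = +0.484023;  D = +0.281087+0.394041i
d^4_{1,2}: k∈[1..3] ⇒ +0.918375 -0.466804 +0.031636 = +0.483208;  D = +0.438139-0.203773i
d^4_{2,2}: k∈[0..2] ⇒ +0.678909 -0.828204 +0.105243 = -0.044052;  D = +0.010943+0.042672i
d^4_{3,2}: k∈[0..1] ⇒ -0.809931 +0.247010 = -0.562921;  D = +0.561668-0.037540i
d^4_{4,2}: single k=0 term ⇒ +0.365204;  D = -0.042834+0.362683i
Y_4^{m'}(θ=1.1506,φ=2.3461) and Σ D·Y over m':
  (+0.0037+0.0008i)·(-0.3072-0.0124i)  (+0.0094-0.0224i)·(+0.2830-0.2663i)  (-0.0808-0.0532i)·(-0.0009+0.0460i)  (-0.1837+0.1906i)·(+0.2263+0.2309i)  (+0.2811+0.3940i)·(-0.1082+0.0000i)  (+0.4381-0.2038i)·(-0.2263+0.2309i)  (+0.0109+0.0427i)·(-0.0009-0.0460i)  (+0.5617-0.0375i)·(-0.2830-0.2663i)  (-0.0428+0.3627i)·(-0.3072+0.0124i)
Y_4^2(R⁻¹ n̂) = -0.328340-0.158898i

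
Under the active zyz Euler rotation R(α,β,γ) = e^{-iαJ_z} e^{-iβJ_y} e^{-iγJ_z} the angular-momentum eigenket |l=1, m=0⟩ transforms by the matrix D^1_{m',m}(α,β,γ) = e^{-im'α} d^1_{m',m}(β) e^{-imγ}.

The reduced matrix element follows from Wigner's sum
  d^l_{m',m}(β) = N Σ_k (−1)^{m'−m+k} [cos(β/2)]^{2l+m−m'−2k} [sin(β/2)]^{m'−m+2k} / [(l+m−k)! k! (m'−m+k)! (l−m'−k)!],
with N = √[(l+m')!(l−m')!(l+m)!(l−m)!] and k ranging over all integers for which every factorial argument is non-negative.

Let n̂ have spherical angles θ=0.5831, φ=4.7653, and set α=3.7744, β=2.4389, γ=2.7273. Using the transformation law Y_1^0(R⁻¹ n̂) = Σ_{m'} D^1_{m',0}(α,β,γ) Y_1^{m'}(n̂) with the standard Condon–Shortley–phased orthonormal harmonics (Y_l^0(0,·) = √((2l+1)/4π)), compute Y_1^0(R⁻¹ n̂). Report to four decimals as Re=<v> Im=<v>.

Re=-0.2160 Im=0.0000

Need the full column D^1_{m',0} for m'=−1..1 at α=3.7744, β=2.4389, γ=2.7273.
cos(β/2)=0.344162, sin(β/2)=0.938910
d^1_{-1,0}: single k=1 term ⇒ +0.456985;  D = -0.368499-0.270266i
d^1_{0,0}: k∈[0..1] ⇒ +0.118448 -0.881552 = -0.763105;  D = -0.763105+0.000000i
d^1_{1,0}: single k=0 term ⇒ -0.456985;  D = +0.368499-0.270266i
Y_1^{m'}(θ=0.5831,φ=4.7653) and Σ D·Y over m':
  (-0.3685-0.2703i)·(+0.0101+0.1900i)  (-0.7631+0.0000i)·(+0.4079+0.0000i)  (+0.3685-0.2703i)·(-0.0101+0.1900i)
Y_1^0(R⁻¹ n̂) = -0.215975+0.000000i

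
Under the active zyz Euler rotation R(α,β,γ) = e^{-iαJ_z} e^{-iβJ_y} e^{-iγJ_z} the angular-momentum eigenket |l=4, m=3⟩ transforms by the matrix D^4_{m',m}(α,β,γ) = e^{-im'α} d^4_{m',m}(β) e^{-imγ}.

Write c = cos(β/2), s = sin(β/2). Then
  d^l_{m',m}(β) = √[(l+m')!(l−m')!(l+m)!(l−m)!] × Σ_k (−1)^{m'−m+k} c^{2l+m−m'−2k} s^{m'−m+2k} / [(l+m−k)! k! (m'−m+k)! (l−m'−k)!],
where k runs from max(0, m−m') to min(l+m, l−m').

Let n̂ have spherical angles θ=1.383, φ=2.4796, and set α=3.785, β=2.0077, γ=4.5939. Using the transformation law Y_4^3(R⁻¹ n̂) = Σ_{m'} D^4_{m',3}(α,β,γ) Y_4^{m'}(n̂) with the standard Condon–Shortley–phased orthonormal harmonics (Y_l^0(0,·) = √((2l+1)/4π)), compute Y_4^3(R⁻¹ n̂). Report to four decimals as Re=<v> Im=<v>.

Need the full column D^4_{m',3} for m'=−4..4 at α=3.785, β=2.0077, γ=4.5939.
cos(β/2)=0.537059, sin(β/2)=0.843545
d^4_{-4,3}: single k=7 term ⇒ +0.461662;  D = +0.097365+0.451278i
d^4_{-3,3}: k∈[6..7] ⇒ +0.727429 -0.256369 = +0.471060;  D = -0.355727-0.308797i
d^4_{-2,3}: k∈[5..6] ⇒ +0.742662 -0.610721 = +0.131941;  D = +0.131604+0.009424i
d^4_{-1,3}: k∈[4..5] ⇒ +0.557235 -0.824827 = -0.267592;  D = +0.225008-0.144834i
d^4_{0,3}: k∈[3..4] ⇒ +0.317320 -0.782835 = -0.465515;  D = -0.162012+0.436413i
d^4_{1,3}: k∈[2..3] ⇒ +0.135524 -0.557235 = -0.421711;  D = -0.119757-0.404350i
d^4_{2,3}: k∈[1..2] ⇒ +0.040675 -0.301036 = -0.260361;  D = +0.208920+0.155371i
d^4_{3,3}: k∈[0..1] ⇒ +0.006921 -0.119521 = -0.112600;  D = -0.112599+0.000446i
d^4_{4,3}: single k=0 term ⇒ -0.030747;  D = +0.024526-0.018543i
Y_4^{m'}(θ=1.383,φ=2.4796) and Σ D·Y over m':
  (+0.0974+0.4513i)·(-0.3630+0.1953i)  (-0.3557-0.3088i)·(+0.0894-0.2027i)  (+0.1316+0.0094i)·(-0.0596-0.2367i)  (+0.2250-0.1448i)·(+0.1886+0.1470i)  (-0.1620+0.4364i)·(+0.2112+0.0000i)  (-0.1198-0.4043i)·(-0.1886+0.1470i)  (+0.2089+0.1554i)·(-0.0596+0.2367i)  (-0.1126+0.0004i)·(-0.0894-0.2027i)  (+0.0245-0.0185i)·(-0.3630-0.1953i)
Y_4^3(R⁻¹ n̂) = -0.163574+0.089537i

Re=-0.1636 Im=0.0895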